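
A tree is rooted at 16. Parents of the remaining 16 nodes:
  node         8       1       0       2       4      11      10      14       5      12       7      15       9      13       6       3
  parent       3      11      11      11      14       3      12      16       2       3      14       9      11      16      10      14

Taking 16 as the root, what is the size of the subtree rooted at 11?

The subtree rooted at 11 contains: 11, 1, 2, 9, 0, 5, 15 — 7 nodes.

7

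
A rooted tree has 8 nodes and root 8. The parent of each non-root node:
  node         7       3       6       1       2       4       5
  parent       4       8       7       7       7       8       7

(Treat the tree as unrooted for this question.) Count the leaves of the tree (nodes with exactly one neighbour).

5

Exactly 5 nodes have a single neighbour: 1, 2, 3, 5, 6.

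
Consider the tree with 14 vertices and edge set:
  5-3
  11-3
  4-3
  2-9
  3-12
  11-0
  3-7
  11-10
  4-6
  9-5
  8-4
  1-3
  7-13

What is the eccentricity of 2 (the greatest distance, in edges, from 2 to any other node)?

A farthest node from 2 is 0 (6, 8, 13, 10 also at distance 5).
The path 2–9–5–3–11–0 has 5 edges.

5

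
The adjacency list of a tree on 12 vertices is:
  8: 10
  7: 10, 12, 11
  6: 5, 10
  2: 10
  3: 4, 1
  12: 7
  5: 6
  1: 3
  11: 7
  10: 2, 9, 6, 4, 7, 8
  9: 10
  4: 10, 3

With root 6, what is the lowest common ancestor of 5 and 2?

Ancestors of 5 (toward the root): 5, 6.
Ancestors of 2: 2, 10, 6.
The deepest node appearing in both lists is 6.

6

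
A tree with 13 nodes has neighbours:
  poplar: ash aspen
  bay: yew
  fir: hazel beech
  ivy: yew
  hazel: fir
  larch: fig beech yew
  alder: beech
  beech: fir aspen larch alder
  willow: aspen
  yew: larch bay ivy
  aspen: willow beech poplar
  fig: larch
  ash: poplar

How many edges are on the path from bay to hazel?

5

The path is bay–yew–larch–beech–fir–hazel, which has 5 edges.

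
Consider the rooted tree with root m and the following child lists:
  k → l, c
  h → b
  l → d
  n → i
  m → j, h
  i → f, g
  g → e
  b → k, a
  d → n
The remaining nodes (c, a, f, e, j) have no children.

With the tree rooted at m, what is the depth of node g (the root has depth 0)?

Path from m to g: m–h–b–k–l–d–n–i–g, which has 8 edges.

8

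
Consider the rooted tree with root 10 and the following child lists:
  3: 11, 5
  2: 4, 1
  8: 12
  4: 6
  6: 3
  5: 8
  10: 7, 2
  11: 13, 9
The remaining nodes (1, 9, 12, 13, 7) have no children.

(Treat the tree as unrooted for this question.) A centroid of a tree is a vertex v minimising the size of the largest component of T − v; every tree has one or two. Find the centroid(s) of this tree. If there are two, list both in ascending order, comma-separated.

3

Delete 3: the remaining components have sizes 6, 3, 3. Max 6 ≤ 6, so 3 is a centroid.
Every other node leaves some component of size > 6, so the centroid is unique.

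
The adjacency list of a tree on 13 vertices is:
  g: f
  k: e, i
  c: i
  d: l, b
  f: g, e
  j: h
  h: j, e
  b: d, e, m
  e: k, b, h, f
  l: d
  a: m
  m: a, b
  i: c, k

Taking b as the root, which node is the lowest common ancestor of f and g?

Ancestors of f (toward the root): f, e, b.
Ancestors of g: g, f, e, b.
The deepest node appearing in both lists is f.

f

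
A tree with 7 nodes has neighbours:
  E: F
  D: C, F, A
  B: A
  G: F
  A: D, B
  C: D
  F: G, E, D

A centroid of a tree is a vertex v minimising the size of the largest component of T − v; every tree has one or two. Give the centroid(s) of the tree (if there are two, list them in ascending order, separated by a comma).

D

Delete D: the remaining components have sizes 3, 2, 1. Max 3 ≤ 3, so D is a centroid.
Every other node leaves some component of size > 3, so the centroid is unique.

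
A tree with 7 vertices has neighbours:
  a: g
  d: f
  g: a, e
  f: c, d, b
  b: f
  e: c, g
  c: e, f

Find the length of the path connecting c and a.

3

Walking from c: c – e – g – a. Length 3.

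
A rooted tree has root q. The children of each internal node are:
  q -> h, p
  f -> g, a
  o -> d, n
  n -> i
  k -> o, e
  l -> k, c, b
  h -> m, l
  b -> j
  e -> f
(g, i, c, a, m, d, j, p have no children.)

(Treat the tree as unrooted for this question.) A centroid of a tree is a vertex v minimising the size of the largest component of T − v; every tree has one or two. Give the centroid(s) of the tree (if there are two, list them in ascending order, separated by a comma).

k

Delete k: the remaining components have sizes 8, 4, 4. Max 8 ≤ 8, so k is a centroid.
No neighbour of k does as well, so k is the unique centroid.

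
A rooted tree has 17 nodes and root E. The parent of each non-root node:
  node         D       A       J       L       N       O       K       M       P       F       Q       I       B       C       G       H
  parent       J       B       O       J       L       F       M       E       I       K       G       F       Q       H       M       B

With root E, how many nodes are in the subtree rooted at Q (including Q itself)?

Descendants of Q (including itself): Q, B, A, H, C. That's 5.

5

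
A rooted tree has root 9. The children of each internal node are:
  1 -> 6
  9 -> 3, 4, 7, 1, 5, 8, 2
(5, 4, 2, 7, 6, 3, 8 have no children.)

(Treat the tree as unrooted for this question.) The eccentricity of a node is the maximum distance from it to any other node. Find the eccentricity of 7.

3

The node farthest from 7 is 6, via 7-9-1-6 — 3 edges.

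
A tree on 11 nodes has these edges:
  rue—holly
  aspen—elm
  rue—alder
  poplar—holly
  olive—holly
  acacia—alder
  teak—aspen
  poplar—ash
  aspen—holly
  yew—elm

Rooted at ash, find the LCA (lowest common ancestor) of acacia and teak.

holly

Ancestors of acacia (toward the root): acacia, alder, rue, holly, poplar, ash.
Ancestors of teak: teak, aspen, holly, poplar, ash.
The deepest node appearing in both lists is holly.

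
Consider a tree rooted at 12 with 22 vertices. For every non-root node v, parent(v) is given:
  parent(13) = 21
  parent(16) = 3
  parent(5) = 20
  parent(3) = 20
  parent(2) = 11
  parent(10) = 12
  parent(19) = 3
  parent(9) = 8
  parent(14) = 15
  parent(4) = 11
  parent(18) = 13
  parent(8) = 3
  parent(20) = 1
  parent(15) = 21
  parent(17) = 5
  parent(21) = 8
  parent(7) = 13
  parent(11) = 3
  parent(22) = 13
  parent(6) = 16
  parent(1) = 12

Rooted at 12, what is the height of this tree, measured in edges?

7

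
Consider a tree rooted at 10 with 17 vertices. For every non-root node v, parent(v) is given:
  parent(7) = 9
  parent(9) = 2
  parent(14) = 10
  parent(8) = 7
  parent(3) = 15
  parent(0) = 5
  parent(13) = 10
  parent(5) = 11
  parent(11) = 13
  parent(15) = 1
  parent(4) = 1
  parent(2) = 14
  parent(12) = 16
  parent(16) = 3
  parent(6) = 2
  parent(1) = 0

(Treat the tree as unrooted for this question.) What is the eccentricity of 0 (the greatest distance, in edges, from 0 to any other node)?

9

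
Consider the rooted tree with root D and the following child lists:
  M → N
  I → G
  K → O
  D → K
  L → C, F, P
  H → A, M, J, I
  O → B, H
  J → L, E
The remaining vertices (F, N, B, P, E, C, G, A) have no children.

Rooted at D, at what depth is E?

D–K–O–H–J–E — 5 edges.

5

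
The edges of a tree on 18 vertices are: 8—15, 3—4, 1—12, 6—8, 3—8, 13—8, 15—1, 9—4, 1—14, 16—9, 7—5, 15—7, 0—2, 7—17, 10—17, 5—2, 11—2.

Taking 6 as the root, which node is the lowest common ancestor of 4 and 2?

4's ancestor chain is 4, 3, 8, 6 and 2's is 2, 5, 7, 15, 8, 6; they first meet at 8.

8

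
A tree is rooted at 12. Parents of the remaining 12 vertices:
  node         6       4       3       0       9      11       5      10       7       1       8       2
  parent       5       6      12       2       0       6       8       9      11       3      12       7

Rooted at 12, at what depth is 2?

6

Path from 12 to 2: 12–8–5–6–11–7–2, which has 6 edges.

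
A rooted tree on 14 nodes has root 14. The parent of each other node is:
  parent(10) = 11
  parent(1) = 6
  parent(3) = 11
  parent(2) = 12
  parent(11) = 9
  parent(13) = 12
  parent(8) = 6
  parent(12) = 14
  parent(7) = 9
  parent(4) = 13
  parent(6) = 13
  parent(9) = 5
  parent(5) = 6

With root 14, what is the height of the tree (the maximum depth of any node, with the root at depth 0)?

7

The longest root-to-leaf path is 14-12-13-6-5-9-11-10 (7 edges).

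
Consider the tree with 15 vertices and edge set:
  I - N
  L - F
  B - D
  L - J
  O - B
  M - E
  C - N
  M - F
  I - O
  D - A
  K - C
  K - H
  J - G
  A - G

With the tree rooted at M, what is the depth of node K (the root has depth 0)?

Path from M to K: M – F – L – J – G – A – D – B – O – I – N – C – K, which has 12 edges.

12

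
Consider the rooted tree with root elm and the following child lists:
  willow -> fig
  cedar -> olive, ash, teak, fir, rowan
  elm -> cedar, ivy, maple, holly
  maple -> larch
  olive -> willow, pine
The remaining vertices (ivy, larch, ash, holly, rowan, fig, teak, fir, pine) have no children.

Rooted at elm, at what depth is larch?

2

Climbing from larch to the root: larch – maple – elm. That's 2 steps.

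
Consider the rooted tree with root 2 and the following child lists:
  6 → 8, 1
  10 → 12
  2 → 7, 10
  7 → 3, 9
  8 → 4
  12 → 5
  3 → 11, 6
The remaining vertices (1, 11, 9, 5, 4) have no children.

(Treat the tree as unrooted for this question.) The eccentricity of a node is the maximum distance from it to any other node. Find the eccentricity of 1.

7

The node farthest from 1 is 5, via 1-6-3-7-2-10-12-5 — 7 edges.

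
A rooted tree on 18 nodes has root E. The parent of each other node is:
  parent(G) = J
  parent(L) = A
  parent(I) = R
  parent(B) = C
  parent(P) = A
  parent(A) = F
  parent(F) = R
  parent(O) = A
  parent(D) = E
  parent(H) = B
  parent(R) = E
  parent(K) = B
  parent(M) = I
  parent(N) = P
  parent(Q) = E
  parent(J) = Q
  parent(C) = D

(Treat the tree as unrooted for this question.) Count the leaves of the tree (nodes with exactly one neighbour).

Degree-1 nodes: G, H, K, L, M, N, O — 7 of them.

7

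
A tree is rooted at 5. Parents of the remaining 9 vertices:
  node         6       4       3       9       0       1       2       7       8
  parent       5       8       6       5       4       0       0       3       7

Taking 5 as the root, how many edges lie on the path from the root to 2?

Climbing from 2 to the root: 2 – 0 – 4 – 8 – 7 – 3 – 6 – 5. That's 7 steps.

7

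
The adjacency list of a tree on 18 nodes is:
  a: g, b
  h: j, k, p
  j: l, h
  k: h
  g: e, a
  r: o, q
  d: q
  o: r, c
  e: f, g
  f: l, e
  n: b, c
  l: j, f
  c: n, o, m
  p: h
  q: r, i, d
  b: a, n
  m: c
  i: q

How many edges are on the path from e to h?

4

Walking from e: e – f – l – j – h. Length 4.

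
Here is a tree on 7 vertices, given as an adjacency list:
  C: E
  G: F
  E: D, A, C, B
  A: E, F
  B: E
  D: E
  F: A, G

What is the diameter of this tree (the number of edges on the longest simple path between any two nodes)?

4

A longest path is D-E-A-F-G, with 4 edges.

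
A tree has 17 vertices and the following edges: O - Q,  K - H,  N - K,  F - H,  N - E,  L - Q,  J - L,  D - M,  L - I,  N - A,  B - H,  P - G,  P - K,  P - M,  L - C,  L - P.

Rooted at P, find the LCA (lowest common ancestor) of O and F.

O's ancestor chain is O, Q, L, P and F's is F, H, K, P; they first meet at P.

P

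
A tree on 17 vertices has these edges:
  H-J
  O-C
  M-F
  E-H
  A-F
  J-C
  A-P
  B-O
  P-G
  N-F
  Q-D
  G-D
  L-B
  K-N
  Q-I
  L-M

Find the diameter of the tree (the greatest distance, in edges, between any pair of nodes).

14

Starting from E, a farthest node is I at distance 14.
One longest path: E – H – J – C – O – B – L – M – F – A – P – G – D – Q – I.
So the diameter is 14.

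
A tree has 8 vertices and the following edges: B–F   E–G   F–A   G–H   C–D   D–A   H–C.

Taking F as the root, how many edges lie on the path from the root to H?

Climbing from H to the root: H → C → D → A → F. That's 4 steps.

4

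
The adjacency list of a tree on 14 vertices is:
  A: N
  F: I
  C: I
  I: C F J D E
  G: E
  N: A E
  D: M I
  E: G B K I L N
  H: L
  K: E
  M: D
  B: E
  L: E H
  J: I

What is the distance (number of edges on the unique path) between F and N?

3

The path is F – I – E – N, which has 3 edges.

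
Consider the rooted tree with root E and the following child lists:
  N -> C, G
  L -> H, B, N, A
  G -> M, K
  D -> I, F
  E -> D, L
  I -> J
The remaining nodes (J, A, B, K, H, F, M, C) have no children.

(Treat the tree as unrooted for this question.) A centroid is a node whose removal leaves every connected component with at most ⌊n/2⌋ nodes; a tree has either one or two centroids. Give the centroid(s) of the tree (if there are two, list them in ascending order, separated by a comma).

L

Delete L: the remaining components have sizes 5, 5, 1, 1, 1. Max 5 ≤ 7, so L is a centroid.
No neighbour of L does as well, so L is the unique centroid.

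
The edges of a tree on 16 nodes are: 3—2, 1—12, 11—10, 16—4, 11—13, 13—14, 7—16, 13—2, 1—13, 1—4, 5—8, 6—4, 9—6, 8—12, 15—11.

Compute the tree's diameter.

6

Starting from 5, a farthest node is 10 at distance 6.
One longest path: 5 - 8 - 12 - 1 - 13 - 11 - 10.
So the diameter is 6.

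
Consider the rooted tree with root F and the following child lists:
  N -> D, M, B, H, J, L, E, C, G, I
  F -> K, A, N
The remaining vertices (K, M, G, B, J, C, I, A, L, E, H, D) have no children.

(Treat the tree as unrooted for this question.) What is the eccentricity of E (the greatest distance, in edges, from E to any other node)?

3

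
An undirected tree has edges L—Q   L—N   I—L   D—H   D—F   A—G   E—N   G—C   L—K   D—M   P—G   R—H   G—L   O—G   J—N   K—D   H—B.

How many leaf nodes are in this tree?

12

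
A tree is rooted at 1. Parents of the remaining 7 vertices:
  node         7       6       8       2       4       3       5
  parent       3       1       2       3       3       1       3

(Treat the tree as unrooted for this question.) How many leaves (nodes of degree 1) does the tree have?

The leaves are 4, 5, 6, 7, 8.
That is 5 leaves.

5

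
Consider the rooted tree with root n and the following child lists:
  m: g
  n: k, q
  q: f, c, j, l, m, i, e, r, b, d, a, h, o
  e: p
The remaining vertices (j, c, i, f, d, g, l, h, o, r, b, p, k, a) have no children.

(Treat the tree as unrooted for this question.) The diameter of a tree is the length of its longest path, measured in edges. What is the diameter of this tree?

4

BFS from k reaches g last, at distance 4; BFS from g confirms no node is farther.
Path: k – n – q – m – g.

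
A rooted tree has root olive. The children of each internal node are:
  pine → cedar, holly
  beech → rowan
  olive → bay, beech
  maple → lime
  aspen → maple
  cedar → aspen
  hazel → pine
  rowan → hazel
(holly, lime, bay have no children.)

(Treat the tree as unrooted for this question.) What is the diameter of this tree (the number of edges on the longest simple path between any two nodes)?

9

BFS from bay reaches lime last, at distance 9; BFS from lime confirms no node is farther.
Path: bay - olive - beech - rowan - hazel - pine - cedar - aspen - maple - lime.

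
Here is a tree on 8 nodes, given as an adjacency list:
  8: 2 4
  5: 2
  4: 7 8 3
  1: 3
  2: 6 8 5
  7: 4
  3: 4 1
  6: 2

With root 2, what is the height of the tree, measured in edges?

4

The longest root-to-leaf path is 2-8-4-3-1 (4 edges).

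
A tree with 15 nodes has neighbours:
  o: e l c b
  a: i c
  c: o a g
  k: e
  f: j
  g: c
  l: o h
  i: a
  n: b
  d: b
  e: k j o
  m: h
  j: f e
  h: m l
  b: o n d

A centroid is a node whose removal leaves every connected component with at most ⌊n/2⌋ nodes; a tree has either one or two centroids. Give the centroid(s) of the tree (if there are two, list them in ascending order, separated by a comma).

o

Delete o: the remaining components have sizes 4, 4, 3, 3. Max 4 ≤ 7, so o is a centroid.
No neighbour of o does as well, so o is the unique centroid.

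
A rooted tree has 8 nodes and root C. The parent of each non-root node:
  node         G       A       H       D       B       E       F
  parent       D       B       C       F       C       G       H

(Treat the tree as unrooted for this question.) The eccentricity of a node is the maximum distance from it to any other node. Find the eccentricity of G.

Distances from G peak at 6, attained at A.
G–D–F–H–C–B–A

6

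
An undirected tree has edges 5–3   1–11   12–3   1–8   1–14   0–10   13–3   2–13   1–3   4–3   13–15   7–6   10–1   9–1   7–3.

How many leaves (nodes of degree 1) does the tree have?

11

Degree-1 nodes: 0, 2, 4, 5, 6, 8, 9, 11, 12, 14, 15 — 11 of them.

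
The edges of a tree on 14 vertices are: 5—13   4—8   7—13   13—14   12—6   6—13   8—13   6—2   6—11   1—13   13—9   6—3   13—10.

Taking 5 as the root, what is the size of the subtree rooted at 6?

The subtree rooted at 6 contains: 6, 2, 3, 11, 12 — 5 nodes.

5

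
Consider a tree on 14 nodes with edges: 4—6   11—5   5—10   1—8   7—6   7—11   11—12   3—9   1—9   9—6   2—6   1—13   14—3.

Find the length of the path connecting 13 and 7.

The path is 13–1–9–6–7, which has 4 edges.

4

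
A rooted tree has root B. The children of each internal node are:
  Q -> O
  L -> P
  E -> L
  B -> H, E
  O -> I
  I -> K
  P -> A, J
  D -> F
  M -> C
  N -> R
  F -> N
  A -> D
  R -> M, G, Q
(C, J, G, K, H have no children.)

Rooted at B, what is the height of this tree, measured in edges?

K sits deepest: B-E-L-P-A-D-F-N-R-Q-O-I-K — 12 edges from the root.

12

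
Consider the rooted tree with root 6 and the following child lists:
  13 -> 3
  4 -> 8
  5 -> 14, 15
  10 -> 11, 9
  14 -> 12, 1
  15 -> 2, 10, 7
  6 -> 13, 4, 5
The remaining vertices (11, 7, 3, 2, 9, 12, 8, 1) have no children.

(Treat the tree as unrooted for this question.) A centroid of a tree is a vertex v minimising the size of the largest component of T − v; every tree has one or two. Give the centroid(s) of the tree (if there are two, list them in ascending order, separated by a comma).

5

If 5 is removed the pieces have sizes 6, 5, 3, all ≤ ⌊15/2⌋ = 7.
No neighbour of 5 does as well, so 5 is the unique centroid.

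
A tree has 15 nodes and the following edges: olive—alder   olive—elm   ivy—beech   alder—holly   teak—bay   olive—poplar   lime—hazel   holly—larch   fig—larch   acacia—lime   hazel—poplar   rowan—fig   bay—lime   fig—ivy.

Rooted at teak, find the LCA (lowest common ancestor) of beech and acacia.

Path beech→root: beech ivy fig larch holly alder olive poplar hazel lime bay teak; path acacia→root: acacia lime bay teak.
First common node: lime.

lime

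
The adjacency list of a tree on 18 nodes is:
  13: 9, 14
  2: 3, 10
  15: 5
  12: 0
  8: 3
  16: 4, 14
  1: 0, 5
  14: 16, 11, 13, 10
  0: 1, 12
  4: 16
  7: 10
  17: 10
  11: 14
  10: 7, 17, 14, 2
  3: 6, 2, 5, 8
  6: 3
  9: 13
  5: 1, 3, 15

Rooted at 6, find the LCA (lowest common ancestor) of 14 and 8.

Path 14→root: 14 10 2 3 6; path 8→root: 8 3 6.
First common node: 3.

3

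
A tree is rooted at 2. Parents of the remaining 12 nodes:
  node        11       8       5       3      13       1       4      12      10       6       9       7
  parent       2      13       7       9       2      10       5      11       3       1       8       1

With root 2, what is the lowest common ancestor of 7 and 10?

Ancestors of 7 (toward the root): 7, 1, 10, 3, 9, 8, 13, 2.
Ancestors of 10: 10, 3, 9, 8, 13, 2.
The deepest node appearing in both lists is 10.

10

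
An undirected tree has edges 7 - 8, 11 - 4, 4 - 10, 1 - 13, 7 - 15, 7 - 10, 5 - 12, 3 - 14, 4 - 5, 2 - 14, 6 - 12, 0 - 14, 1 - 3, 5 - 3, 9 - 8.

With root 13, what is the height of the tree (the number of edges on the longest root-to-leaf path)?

9 sits deepest: 13-1-3-5-4-10-7-8-9 — 8 edges from the root.

8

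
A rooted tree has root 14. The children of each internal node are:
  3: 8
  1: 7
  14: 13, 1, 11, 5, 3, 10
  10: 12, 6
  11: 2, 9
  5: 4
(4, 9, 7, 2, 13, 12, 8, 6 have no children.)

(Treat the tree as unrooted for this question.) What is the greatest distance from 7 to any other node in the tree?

A farthest node from 7 is 12 (2, 4, 6, 9, 8 also at distance 4).
The path 7–1–14–10–12 has 4 edges.

4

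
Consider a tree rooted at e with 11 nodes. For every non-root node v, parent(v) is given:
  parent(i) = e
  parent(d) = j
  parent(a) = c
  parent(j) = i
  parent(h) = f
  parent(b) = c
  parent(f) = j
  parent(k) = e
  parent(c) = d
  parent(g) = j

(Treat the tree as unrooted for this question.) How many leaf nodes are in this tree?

5

Degree-1 nodes: a, b, g, h, k — 5 of them.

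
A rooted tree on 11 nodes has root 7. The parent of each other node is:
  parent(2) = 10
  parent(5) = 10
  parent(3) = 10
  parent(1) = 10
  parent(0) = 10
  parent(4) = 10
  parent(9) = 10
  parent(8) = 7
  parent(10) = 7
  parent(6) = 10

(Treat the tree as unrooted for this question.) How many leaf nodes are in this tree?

9

The leaves are 0, 1, 2, 3, 4, 5, 6, 8, 9.
That is 9 leaves.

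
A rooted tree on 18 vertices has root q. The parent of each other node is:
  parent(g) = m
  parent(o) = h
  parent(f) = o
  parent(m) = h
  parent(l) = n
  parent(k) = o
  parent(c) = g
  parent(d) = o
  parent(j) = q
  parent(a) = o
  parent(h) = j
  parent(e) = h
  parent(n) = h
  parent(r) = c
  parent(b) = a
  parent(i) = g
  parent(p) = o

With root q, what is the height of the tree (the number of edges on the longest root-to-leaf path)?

6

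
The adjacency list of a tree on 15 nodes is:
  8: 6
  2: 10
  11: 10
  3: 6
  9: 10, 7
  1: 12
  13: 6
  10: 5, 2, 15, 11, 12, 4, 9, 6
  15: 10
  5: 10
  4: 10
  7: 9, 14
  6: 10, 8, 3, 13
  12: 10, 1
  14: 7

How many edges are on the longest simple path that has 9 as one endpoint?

3

Distances from 9 peak at 3, attained at 3 (13, 8, 1 also at distance 3).
9-10-6-3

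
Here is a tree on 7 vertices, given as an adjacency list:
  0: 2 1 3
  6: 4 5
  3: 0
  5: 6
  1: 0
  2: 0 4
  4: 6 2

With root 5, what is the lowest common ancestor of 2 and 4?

4

2's ancestor chain is 2, 4, 6, 5 and 4's is 4, 6, 5; they first meet at 4.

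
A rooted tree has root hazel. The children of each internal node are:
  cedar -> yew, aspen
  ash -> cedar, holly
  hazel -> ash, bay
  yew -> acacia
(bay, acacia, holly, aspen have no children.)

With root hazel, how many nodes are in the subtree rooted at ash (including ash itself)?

Descendants of ash (including itself): ash, cedar, holly, yew, aspen, acacia. That's 6.

6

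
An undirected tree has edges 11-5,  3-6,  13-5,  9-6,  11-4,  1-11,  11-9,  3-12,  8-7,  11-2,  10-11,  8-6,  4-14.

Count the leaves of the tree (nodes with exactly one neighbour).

Degree-1 nodes: 1, 2, 7, 10, 12, 13, 14 — 7 of them.

7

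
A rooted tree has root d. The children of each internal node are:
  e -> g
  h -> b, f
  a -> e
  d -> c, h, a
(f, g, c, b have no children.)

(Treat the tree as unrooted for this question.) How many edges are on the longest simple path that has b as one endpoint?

The node farthest from b is g, via b–h–d–a–e–g — 5 edges.

5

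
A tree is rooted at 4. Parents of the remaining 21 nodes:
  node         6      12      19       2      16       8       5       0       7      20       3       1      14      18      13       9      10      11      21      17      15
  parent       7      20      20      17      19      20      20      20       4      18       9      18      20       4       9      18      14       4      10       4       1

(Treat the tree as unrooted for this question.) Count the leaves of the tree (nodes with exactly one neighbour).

The leaves are 0, 2, 3, 5, 6, 8, 11, 12, 13, 15, 16, 21.
That is 12 leaves.

12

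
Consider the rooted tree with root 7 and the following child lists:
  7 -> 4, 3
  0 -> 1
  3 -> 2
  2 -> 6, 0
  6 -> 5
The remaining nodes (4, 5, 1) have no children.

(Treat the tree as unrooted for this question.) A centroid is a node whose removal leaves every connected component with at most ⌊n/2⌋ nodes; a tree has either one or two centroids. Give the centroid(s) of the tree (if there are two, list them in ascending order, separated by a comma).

Removing 2 splits the tree into components of sizes 3, 2, 2; the largest is 3 ≤ ⌊8/2⌋ = 4.
No neighbour of 2 does as well, so 2 is the unique centroid.

2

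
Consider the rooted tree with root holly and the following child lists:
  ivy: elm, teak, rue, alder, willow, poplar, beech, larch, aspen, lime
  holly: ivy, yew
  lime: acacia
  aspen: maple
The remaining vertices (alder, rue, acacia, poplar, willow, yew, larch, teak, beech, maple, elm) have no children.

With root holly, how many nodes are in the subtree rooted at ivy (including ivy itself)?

13

The subtree rooted at ivy contains: ivy, willow, elm, lime, aspen, larch, rue, alder, poplar, teak, beech, acacia, maple — 13 nodes.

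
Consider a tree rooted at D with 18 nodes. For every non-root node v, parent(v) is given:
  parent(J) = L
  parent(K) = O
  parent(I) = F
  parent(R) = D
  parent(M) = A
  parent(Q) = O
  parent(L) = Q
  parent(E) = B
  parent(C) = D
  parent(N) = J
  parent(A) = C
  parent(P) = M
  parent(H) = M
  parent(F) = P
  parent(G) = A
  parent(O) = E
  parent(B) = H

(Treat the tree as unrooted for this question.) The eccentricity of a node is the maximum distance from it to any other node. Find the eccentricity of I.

Distances from I peak at 11, attained at N.
I – F – P – M – H – B – E – O – Q – L – J – N

11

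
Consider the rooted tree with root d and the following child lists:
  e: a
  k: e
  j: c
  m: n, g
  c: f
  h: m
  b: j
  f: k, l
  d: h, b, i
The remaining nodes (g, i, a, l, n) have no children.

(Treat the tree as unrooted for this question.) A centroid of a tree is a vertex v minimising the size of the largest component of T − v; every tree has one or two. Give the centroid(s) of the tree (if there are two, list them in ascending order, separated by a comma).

b, j

If b is removed the pieces have sizes 7, 6, all ≤ ⌊14/2⌋ = 7.
j is adjacent to b and is also a centroid (the largest component after removing it is likewise 7).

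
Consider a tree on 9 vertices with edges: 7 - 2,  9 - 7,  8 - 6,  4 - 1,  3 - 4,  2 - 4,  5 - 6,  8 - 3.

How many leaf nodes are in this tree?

The leaves are 1, 5, 9.
That is 3 leaves.

3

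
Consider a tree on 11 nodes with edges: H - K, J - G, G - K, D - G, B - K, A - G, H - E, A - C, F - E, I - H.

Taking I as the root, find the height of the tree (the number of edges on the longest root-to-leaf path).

5

The longest root-to-leaf path is I–H–K–G–A–C (5 edges).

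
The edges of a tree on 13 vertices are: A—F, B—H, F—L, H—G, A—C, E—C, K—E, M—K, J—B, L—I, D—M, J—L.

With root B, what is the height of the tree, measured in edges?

9

D sits deepest: B–J–L–F–A–C–E–K–M–D — 9 edges from the root.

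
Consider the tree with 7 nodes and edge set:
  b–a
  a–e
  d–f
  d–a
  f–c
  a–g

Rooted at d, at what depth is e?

2

Climbing from e to the root: e–a–d. That's 2 steps.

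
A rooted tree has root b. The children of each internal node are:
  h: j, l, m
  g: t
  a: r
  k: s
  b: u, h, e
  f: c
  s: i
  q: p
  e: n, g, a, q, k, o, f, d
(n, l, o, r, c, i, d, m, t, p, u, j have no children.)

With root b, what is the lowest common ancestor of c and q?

e

c's ancestor chain is c, f, e, b and q's is q, e, b; they first meet at e.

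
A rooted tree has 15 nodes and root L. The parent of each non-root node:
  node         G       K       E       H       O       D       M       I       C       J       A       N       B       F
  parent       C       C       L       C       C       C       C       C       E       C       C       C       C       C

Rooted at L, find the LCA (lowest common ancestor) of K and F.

C

K's ancestor chain is K, C, E, L and F's is F, C, E, L; they first meet at C.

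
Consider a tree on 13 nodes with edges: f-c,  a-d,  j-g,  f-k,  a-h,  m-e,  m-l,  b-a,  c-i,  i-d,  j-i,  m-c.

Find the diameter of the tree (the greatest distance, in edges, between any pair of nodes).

6

BFS from h reaches e last, at distance 6; BFS from e confirms no node is farther.
Path: h–a–d–i–c–m–e.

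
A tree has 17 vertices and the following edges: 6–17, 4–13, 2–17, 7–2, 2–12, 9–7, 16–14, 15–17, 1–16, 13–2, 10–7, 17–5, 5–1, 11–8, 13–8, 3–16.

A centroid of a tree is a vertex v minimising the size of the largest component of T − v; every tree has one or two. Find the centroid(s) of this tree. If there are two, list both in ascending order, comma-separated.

2

Removing 2 splits the tree into components of sizes 8, 4, 3, 1; the largest is 8 ≤ ⌊17/2⌋ = 8.
Every other node leaves some component of size > 8, so the centroid is unique.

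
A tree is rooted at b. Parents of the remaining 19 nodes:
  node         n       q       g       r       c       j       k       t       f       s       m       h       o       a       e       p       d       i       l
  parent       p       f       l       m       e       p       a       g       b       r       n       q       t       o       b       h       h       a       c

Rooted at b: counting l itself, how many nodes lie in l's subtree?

7

The subtree rooted at l contains: l, g, t, o, a, i, k — 7 nodes.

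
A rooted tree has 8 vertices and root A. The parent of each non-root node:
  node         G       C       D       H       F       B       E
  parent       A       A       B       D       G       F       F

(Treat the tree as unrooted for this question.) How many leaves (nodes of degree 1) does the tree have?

3

Exactly 3 nodes have a single neighbour: C, E, H.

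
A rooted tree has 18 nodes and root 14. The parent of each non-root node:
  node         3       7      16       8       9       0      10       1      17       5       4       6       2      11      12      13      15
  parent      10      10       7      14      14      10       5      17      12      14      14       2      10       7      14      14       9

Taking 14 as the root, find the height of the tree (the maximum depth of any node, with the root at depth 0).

11 sits deepest: 14–5–10–7–11 — 4 edges from the root.

4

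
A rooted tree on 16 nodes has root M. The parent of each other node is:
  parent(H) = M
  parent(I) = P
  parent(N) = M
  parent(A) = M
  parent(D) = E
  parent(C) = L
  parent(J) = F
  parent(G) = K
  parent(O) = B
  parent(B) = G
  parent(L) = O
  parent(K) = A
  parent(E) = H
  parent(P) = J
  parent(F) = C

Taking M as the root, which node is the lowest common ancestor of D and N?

D's ancestor chain is D, E, H, M and N's is N, M; they first meet at M.

M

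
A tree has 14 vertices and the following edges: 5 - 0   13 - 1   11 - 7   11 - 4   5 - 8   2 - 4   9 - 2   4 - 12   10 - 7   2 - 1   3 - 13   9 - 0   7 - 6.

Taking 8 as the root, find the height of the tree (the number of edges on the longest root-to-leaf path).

10 sits deepest: 8-5-0-9-2-4-11-7-10 — 8 edges from the root.

8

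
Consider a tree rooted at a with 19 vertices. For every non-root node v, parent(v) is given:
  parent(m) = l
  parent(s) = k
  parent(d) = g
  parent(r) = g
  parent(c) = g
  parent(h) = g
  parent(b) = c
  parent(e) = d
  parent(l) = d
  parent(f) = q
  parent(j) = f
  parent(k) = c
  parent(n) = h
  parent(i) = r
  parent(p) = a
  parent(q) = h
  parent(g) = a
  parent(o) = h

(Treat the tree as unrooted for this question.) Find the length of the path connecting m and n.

Walking from m: m – l – d – g – h – n. Length 5.

5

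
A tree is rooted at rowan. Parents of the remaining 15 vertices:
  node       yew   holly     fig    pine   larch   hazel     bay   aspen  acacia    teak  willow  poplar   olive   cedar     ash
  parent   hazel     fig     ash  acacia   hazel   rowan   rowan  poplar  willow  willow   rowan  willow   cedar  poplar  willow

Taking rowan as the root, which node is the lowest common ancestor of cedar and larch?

rowan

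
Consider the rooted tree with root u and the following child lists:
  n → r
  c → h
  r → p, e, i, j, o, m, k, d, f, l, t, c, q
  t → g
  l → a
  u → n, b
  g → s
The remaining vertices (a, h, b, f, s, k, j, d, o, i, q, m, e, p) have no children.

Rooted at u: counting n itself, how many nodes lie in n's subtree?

19

The subtree rooted at n contains: n, r, k, o, l, j, c, q, i, f, t, m, e, p, d, a, h, g, s — 19 nodes.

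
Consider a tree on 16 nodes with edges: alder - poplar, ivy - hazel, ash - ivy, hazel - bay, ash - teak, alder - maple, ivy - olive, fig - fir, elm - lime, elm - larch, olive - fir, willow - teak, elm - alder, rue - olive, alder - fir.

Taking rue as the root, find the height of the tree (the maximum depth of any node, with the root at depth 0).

5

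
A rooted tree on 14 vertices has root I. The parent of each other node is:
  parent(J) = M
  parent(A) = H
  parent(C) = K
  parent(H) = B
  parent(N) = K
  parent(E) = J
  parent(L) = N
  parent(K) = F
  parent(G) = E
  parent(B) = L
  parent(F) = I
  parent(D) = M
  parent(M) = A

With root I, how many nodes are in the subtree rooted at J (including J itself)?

3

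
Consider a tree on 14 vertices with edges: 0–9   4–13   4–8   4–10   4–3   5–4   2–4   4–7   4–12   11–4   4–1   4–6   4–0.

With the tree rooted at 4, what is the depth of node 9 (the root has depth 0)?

4 – 0 – 9 — 2 edges.

2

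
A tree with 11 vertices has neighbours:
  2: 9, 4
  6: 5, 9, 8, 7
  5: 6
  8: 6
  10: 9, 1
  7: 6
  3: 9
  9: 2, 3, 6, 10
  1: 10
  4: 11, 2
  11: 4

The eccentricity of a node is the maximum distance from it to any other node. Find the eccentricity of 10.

4

A farthest node from 10 is 11.
The path 10–9–2–4–11 has 4 edges.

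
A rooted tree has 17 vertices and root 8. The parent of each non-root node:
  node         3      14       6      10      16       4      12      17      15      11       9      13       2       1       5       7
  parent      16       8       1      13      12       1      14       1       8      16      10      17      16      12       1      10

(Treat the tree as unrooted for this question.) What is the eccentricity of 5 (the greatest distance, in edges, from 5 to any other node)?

The node farthest from 5 is 15 (7, 9 also at distance 5), via 5–1–12–14–8–15 — 5 edges.

5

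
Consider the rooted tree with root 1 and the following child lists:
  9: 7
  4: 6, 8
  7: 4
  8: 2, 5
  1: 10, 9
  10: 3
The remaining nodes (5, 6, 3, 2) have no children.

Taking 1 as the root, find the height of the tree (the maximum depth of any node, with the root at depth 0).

The longest root-to-leaf path is 1–9–7–4–8–2 (5 edges).

5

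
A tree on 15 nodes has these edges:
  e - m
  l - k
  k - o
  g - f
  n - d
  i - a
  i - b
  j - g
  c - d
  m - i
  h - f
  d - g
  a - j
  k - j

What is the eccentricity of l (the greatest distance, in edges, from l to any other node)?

The node farthest from l is e, via l-k-j-a-i-m-e — 6 edges.

6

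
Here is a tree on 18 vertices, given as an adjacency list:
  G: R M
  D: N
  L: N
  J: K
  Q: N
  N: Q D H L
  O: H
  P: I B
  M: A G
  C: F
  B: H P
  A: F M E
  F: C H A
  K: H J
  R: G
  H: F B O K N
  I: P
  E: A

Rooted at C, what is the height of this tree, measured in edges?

5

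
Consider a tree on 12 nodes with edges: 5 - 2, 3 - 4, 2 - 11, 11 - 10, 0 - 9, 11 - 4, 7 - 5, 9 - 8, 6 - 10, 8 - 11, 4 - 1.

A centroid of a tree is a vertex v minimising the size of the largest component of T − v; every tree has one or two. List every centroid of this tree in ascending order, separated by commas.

If 11 is removed the pieces have sizes 3, 3, 3, 2, all ≤ ⌊12/2⌋ = 6.
Every other node leaves some component of size > 6, so the centroid is unique.

11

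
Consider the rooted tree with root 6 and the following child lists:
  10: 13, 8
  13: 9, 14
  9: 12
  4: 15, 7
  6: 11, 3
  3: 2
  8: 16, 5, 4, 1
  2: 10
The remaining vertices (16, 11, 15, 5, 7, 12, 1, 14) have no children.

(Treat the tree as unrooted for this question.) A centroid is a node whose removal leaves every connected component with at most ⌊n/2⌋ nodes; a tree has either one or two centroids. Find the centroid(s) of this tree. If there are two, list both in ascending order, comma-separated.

10

If 10 is removed the pieces have sizes 7, 4, 4, all ≤ ⌊16/2⌋ = 8.
Every other node leaves some component of size > 8, so the centroid is unique.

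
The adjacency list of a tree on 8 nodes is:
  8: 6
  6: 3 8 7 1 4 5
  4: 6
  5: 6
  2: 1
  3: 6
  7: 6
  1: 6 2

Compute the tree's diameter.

3

A longest path is 2–1–6–5, with 3 edges.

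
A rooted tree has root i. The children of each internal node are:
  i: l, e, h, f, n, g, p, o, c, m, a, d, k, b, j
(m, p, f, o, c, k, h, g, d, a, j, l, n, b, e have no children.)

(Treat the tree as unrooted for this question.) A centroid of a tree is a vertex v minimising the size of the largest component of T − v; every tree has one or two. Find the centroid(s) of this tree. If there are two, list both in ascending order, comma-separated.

Delete i: the remaining components have sizes 1, 1, 1, 1, 1, 1, 1, 1, 1, 1, 1, 1, 1, 1, 1. Max 1 ≤ 8, so i is a centroid.
No neighbour of i does as well, so i is the unique centroid.

i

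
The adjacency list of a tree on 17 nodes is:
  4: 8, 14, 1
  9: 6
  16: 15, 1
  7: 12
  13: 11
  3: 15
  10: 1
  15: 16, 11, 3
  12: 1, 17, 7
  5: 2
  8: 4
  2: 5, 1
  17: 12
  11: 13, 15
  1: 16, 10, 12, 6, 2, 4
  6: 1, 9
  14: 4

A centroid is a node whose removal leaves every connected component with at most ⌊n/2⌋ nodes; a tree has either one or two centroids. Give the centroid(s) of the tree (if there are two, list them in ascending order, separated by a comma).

1

Removing 1 splits the tree into components of sizes 5, 3, 3, 2, 2, 1; the largest is 5 ≤ ⌊17/2⌋ = 8.
No neighbour of 1 does as well, so 1 is the unique centroid.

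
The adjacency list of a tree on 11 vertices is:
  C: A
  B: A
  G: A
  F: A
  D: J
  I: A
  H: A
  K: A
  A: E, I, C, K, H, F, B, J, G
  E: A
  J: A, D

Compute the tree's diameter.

3

BFS from D reaches C last, at distance 3; BFS from C confirms no node is farther.
Path: D - J - A - C.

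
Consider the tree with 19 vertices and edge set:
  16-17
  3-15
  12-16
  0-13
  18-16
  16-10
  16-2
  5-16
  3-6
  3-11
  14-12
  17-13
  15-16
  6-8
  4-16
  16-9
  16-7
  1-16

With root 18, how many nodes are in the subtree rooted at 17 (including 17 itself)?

Descendants of 17 (including itself): 17, 13, 0. That's 3.

3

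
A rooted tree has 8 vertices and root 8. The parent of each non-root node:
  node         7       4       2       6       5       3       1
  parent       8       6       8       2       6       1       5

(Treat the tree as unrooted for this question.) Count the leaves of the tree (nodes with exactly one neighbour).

3

Exactly 3 nodes have a single neighbour: 3, 4, 7.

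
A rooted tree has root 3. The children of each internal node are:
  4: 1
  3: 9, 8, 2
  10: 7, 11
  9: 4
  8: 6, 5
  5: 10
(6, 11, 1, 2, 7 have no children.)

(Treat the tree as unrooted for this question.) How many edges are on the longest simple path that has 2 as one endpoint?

The node farthest from 2 is 11 (7 also at distance 5), via 2–3–8–5–10–11 — 5 edges.

5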